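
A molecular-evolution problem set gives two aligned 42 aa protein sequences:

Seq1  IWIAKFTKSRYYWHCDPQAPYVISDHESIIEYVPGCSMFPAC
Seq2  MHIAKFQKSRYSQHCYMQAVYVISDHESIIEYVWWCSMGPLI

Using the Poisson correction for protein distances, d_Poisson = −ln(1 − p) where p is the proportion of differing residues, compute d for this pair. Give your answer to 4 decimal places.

The sequences differ at positions 1 (I/M), 2 (W/H), 7 (T/Q), 12 (Y/S), 13 (W/Q), 16 (D/Y), 17 (P/M), 20 (P/V), 34 (P/W), 35 (G/W), 39 (F/G), 41 (A/L), 42 (C/I).
p = 13/42 = 0.309524.
d = −ln(1 − 0.309524) = −ln(0.690476) = 0.3704.

0.3704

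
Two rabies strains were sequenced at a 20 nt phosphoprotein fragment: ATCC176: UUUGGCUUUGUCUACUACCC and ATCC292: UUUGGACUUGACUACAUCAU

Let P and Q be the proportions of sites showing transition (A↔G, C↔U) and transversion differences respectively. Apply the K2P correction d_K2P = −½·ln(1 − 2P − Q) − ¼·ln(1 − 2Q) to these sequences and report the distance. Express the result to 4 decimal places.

Mismatches occur at site 6 (C/A, transversion), site 7 (U/C, transition), site 11 (U/A, transversion), site 16 (U/A, transversion), site 17 (A/U, transversion), site 19 (C/A, transversion), site 20 (C/U, transition).
Of the 7 differences, 2 transitions and 5 transversions over 20 sites: P = 2/20 = 0.100000, Q = 5/20 = 0.250000.
d = −0.5·ln(0.550000) − 0.25·ln(0.500000) = −0.5·(-0.597837) − 0.25·(-0.693147) = 0.4722.

0.4722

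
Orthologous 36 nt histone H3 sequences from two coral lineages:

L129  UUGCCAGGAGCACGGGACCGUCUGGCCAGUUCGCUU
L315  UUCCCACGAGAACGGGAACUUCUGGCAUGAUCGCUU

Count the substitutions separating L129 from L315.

8

Differing sites — 3:G/C; 7:G/C; 11:C/A; 18:C/A; 20:G/U; 27:C/A; 28:A/U; 30:U/A.
That gives 8 mismatches out of 36 aligned sites, so the Hamming distance is 8.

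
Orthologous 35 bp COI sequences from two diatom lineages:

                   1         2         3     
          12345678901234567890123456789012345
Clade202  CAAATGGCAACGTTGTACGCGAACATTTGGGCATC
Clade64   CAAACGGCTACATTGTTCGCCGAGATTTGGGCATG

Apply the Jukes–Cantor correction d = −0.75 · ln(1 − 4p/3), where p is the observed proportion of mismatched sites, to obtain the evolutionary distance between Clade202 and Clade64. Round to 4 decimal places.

0.2726

Mismatches occur at site 5 (T/C), site 9 (A/T), site 12 (G/A), site 17 (A/T), site 21 (G/C), site 22 (A/G), site 24 (C/G), site 35 (C/G).
p = 8/35 = 0.228571.
d = −0.75 · ln(1 − (4/3)·0.228571) = −0.75 · ln(0.695239) = −0.75 · (-0.363500) = 0.2726.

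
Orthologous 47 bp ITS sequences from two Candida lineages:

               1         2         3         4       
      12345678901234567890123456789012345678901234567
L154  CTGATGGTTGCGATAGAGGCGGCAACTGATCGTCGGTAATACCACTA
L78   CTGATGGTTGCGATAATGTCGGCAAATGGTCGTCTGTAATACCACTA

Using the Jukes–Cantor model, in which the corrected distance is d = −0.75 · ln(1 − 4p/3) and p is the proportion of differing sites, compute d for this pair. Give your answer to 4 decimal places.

0.1399

Mismatches occur at site 16 (G/A), site 17 (A/T), site 19 (G/T), site 26 (C/A), site 29 (A/G), site 35 (G/T).
p = 6/47 = 0.127660.
d = −0.75 · ln(1 − (4/3)·0.127660) = −0.75 · ln(0.829787) = −0.75 · (-0.186586) = 0.1399.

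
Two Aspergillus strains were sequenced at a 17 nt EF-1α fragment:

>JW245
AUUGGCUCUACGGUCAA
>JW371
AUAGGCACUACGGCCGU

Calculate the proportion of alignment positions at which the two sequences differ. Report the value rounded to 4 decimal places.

0.2941

Mismatches occur at site 3 (U↔A), site 7 (U↔A), site 14 (U↔C), site 16 (A↔G), site 17 (A↔U).
There are 5 differences over 17 sites, so p = 5/17 = 0.2941.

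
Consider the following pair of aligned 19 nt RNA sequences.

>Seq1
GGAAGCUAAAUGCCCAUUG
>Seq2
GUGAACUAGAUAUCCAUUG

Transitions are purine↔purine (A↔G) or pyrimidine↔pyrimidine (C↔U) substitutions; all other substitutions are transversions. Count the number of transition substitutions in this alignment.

The sequences differ at positions 2 (G/U, transversion), 3 (A/G, transition), 5 (G/A, transition), 9 (A/G, transition), 12 (G/A, transition), 13 (C/U, transition).
Of the 6 differences, 5 transitions and 1 transversion, so the answer is 5.

5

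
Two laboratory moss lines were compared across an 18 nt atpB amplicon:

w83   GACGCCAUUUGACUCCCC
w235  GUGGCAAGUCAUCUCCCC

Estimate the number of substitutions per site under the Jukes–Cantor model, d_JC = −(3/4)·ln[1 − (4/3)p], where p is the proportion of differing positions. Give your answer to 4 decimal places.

Differing sites — 2:A/U; 3:C/G; 6:C/A; 8:U/G; 10:U/C; 11:G/A; 12:A/U.
p = 7/18 = 0.388889.
d = −0.75 · ln(1 − (4/3)·0.388889) = −0.75 · ln(0.481481) = −0.75 · (-0.730889) = 0.5482.

0.5482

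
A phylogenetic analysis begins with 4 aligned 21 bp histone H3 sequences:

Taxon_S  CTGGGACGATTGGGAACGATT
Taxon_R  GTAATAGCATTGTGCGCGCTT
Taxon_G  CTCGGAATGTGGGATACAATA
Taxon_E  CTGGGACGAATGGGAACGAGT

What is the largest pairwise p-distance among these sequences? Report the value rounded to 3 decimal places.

0.714

Pairwise Hamming distances:
  Taxon_S vs Taxon_R: 10
  Taxon_S vs Taxon_G: 9
  Taxon_S vs Taxon_E: 2
  Taxon_R vs Taxon_G: 15
  Taxon_R vs Taxon_E: 12
  Taxon_G vs Taxon_E: 11
The largest is 15 mismatches, between Taxon_R and Taxon_G; p = 15/21 = 0.714.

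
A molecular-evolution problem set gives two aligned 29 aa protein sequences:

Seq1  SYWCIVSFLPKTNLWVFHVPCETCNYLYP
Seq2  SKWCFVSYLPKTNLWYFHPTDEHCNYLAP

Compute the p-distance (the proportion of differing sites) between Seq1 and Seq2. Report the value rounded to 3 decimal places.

The sequences differ at positions 2 (Y/K), 5 (I/F), 8 (F/Y), 16 (V/Y), 19 (V/P), 20 (P/T), 21 (C/D), 23 (T/H), 28 (Y/A).
There are 9 differences over 29 sites, so p = 9/29 = 0.310.

0.310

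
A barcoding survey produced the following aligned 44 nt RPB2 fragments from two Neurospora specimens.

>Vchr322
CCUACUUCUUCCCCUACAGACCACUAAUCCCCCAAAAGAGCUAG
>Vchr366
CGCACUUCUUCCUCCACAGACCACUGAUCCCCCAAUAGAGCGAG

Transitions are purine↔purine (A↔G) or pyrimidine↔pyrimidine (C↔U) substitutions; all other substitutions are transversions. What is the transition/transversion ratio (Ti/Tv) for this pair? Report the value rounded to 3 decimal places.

1.333

The sequences differ at positions 2 (C/G, transversion), 3 (U/C, transition), 13 (C/U, transition), 15 (U/C, transition), 26 (A/G, transition), 36 (A/U, transversion), 42 (U/G, transversion).
Of the 7 differences, 4 transitions and 3 transversions, so Ti/Tv = 4/3 = 1.333.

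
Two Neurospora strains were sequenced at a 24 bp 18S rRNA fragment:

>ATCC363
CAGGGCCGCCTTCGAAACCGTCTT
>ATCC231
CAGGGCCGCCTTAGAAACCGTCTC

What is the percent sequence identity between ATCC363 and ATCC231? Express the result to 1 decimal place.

91.7%

The sequences differ at positions 13 (C/A), 24 (T/C).
22 of the 24 sites match, so the percent identity is 22/24 × 100 = 91.7%.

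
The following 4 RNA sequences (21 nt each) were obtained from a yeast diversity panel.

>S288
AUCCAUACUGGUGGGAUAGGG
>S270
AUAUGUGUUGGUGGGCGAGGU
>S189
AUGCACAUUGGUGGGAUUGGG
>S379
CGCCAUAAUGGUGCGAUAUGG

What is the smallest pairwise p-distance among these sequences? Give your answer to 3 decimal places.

0.190

Pairwise Hamming distances:
  S288 vs S270: 8
  S288 vs S189: 4
  S288 vs S379: 5
  S270 vs S189: 9
  S270 vs S379: 12
  S189 vs S379: 8
The smallest is 4 mismatches, between S288 and S189; p = 4/21 = 0.190.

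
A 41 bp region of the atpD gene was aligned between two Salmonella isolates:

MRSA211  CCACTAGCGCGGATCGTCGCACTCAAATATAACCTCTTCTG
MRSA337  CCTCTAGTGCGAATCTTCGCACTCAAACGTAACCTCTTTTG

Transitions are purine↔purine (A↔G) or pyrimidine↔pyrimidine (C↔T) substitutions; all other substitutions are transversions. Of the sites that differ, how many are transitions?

5

The sequences differ at positions 3 (A/T, transversion), 8 (C/T, transition), 12 (G/A, transition), 16 (G/T, transversion), 28 (T/C, transition), 29 (A/G, transition), 39 (C/T, transition).
Of the 7 differences, 5 transitions and 2 transversions, so the answer is 5.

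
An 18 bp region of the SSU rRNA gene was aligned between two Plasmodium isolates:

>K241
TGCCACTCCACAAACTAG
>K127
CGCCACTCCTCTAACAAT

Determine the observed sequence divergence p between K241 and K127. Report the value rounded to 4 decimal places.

Mismatches occur at site 1 (T→C), site 10 (A→T), site 12 (A→T), site 16 (T→A), site 18 (G→T).
There are 5 differences over 18 sites, so p = 5/18 = 0.2778.

0.2778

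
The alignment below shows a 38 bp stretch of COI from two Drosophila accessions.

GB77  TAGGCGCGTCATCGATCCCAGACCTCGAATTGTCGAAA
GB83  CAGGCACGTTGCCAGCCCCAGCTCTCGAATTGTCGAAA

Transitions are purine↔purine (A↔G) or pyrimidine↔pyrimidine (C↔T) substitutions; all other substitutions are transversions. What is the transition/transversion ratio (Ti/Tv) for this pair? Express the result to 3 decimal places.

9.000

Differing sites — 1:T/C (Ti); 6:G/A (Ti); 10:C/T (Ti); 11:A/G (Ti); 12:T/C (Ti); 14:G/A (Ti); 15:A/G (Ti); 16:T/C (Ti); 22:A/C (Tv); 23:C/T (Ti).
Of the 10 differences, 9 transitions and 1 transversion, so Ti/Tv = 9/1 = 9.000.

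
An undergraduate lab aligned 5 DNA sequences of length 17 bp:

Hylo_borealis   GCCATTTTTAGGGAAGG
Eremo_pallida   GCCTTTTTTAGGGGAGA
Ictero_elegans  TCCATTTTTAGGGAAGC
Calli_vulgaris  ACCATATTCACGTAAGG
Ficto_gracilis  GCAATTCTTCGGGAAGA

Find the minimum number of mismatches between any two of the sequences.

2

Pairwise Hamming distances:
  Hylo_borealis vs Eremo_pallida: 3
  Hylo_borealis vs Ictero_elegans: 2
  Hylo_borealis vs Calli_vulgaris: 5
  Hylo_borealis vs Ficto_gracilis: 4
  Eremo_pallida vs Ictero_elegans: 4
  Eremo_pallida vs Calli_vulgaris: 8
  Eremo_pallida vs Ficto_gracilis: 5
  Ictero_elegans vs Calli_vulgaris: 6
  Ictero_elegans vs Ficto_gracilis: 5
  Calli_vulgaris vs Ficto_gracilis: 9
The smallest is 2, between Hylo_borealis and Ictero_elegans.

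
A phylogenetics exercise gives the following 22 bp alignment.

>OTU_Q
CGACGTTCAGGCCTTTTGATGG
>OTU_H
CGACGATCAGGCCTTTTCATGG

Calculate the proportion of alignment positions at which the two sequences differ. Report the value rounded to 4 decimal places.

Differing sites — 6:T/A; 18:G/C.
There are 2 differences over 22 sites, so p = 2/22 = 0.0909.

0.0909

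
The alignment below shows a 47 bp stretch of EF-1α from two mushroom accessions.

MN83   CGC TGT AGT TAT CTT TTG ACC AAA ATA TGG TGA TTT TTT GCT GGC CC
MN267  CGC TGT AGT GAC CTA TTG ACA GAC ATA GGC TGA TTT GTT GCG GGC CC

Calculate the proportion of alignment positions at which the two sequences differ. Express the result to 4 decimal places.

Mismatches occur at site 10 (T↔G), site 12 (T↔C), site 15 (T↔A), site 21 (C↔A), site 22 (A↔G), site 24 (A↔C), site 28 (T↔G), site 30 (G↔C), site 37 (T↔G), site 42 (T↔G).
There are 10 differences over 47 sites, so p = 10/47 = 0.2128.

0.2128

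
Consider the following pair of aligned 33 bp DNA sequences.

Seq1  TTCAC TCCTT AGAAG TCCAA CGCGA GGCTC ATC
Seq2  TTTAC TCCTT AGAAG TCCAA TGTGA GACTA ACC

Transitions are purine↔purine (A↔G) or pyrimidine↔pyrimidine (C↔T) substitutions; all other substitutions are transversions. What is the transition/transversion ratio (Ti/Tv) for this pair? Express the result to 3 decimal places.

Mismatches occur at site 3 (C↔T, transition), site 21 (C↔T, transition), site 23 (C↔T, transition), site 27 (G↔A, transition), site 30 (C↔A, transversion), site 32 (T↔C, transition).
Of the 6 differences, 5 transitions and 1 transversion, so Ti/Tv = 5/1 = 5.000.

5.000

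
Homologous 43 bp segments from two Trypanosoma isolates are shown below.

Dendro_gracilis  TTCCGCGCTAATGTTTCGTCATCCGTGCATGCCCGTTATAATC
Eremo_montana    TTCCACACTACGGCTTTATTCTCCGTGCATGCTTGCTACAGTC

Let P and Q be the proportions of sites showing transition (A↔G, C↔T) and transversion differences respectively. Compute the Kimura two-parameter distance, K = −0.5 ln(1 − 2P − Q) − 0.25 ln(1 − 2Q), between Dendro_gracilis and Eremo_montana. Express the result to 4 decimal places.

0.4730

Mismatches occur at site 5 (G→A, transition), site 7 (G→A, transition), site 11 (A→C, transversion), site 12 (T→G, transversion), site 14 (T→C, transition), site 17 (C→T, transition), site 18 (G→A, transition), site 20 (C→T, transition), site 21 (A→C, transversion), site 33 (C→T, transition), site 34 (C→T, transition), site 36 (T→C, transition), site 39 (T→C, transition), site 41 (A→G, transition).
Of the 14 differences, 11 transitions and 3 transversions over 43 sites: P = 11/43 = 0.255814, Q = 3/43 = 0.069767.
d = −0.5·ln(0.418605) − 0.25·ln(0.860466) = −0.5·(-0.870828) − 0.25·(-0.150281) = 0.4730.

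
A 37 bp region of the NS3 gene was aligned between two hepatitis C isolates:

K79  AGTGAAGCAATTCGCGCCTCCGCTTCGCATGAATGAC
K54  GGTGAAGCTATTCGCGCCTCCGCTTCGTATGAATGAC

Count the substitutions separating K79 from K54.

Mismatches occur at site 1 (A/G), site 9 (A/T), site 28 (C/T).
That gives 3 mismatches out of 37 aligned sites, so the Hamming distance is 3.

3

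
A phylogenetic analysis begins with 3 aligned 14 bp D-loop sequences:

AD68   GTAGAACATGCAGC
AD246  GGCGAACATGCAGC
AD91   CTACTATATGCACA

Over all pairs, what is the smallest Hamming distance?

Pairwise Hamming distances:
  AD68 vs AD246: 2
  AD68 vs AD91: 6
  AD246 vs AD91: 8
The smallest is 2, between AD68 and AD246.

2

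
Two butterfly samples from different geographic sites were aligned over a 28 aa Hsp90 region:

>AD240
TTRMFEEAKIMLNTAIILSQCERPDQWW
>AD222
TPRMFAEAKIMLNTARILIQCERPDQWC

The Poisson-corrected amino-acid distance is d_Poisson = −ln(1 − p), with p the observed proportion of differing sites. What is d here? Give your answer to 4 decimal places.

0.1967

Mismatches occur at site 2 (T/P), site 6 (E/A), site 16 (I/R), site 19 (S/I), site 28 (W/C).
p = 5/28 = 0.178571.
d = −ln(1 − 0.178571) = −ln(0.821429) = 0.1967.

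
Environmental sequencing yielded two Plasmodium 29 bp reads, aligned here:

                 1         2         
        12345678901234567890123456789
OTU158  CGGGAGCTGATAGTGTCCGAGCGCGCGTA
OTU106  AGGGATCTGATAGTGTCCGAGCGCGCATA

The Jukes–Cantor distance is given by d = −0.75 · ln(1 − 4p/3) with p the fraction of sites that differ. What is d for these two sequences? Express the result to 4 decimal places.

The sequences differ at positions 1 (C/A), 6 (G/T), 27 (G/A).
p = 3/29 = 0.103448.
d = −0.75 · ln(1 − (4/3)·0.103448) = −0.75 · ln(0.862069) = −0.75 · (-0.148420) = 0.1113.

0.1113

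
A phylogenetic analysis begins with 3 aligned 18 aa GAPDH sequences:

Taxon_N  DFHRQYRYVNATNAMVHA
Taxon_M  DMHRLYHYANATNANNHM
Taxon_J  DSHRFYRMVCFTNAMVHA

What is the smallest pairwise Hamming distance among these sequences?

5

Pairwise Hamming distances:
  Taxon_N vs Taxon_M: 7
  Taxon_N vs Taxon_J: 5
  Taxon_M vs Taxon_J: 10
The smallest is 5, between Taxon_N and Taxon_J.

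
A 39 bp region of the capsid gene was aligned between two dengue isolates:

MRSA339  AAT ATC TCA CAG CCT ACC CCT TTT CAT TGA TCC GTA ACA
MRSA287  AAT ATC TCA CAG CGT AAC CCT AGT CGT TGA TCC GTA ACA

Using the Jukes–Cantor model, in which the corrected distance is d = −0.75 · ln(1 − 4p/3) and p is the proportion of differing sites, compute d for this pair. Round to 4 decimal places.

The sequences differ at positions 14 (C/G), 17 (C/A), 22 (T/A), 23 (T/G), 26 (A/G).
p = 5/39 = 0.128205.
d = −0.75 · ln(1 − (4/3)·0.128205) = −0.75 · ln(0.829060) = −0.75 · (-0.187463) = 0.1406.

0.1406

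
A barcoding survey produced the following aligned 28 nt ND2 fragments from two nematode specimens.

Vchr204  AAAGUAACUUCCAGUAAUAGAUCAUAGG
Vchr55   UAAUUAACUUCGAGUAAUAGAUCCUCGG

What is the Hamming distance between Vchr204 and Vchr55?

5

Differing sites — 1:A/U; 4:G/U; 12:C/G; 24:A/C; 26:A/C.
That gives 5 mismatches out of 28 aligned sites, so the Hamming distance is 5.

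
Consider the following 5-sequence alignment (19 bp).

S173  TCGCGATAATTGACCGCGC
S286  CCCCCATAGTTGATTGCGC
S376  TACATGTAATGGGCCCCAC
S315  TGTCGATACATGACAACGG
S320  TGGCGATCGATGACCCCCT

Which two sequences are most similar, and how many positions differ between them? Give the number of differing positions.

6

Pairwise Hamming distances:
  S173 vs S286: 6
  S173 vs S376: 9
  S173 vs S315: 7
  S173 vs S320: 7
  S286 vs S376: 12
  S286 vs S315: 10
  S286 vs S320: 11
  S376 vs S315: 13
  S376 vs S320: 12
  S315 vs S320: 7
The smallest is 6, between S173 and S286.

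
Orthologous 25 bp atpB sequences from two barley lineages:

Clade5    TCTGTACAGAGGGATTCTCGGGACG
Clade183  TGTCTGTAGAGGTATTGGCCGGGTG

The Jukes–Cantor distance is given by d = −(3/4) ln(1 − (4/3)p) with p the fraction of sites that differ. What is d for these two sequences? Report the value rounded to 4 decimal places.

0.5716

Differing sites — 2:C/G; 4:G/C; 6:A/G; 7:C/T; 13:G/T; 17:C/G; 18:T/G; 20:G/C; 23:A/G; 24:C/T.
p = 10/25 = 0.400000.
d = −0.75 · ln(1 − (4/3)·0.400000) = −0.75 · ln(0.466667) = −0.75 · (-0.762139) = 0.5716.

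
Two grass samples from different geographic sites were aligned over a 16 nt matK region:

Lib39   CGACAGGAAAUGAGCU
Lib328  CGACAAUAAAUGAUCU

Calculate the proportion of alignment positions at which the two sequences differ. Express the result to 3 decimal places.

0.188

Differing sites — 6:G/A; 7:G/U; 14:G/U.
There are 3 differences over 16 sites, so p = 3/16 = 0.188.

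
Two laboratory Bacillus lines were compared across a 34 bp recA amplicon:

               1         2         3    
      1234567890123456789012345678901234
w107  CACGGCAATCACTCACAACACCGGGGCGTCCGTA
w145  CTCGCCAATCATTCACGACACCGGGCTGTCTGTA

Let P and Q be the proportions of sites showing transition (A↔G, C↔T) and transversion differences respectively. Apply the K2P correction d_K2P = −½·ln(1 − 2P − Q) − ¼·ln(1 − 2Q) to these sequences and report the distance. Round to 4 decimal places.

Differing sites — 2:A/T (Tv); 5:G/C (Tv); 12:C/T (Ti); 17:A/G (Ti); 26:G/C (Tv); 27:C/T (Ti); 31:C/T (Ti).
Of the 7 differences, 4 transitions and 3 transversions over 34 sites: P = 4/34 = 0.117647, Q = 3/34 = 0.088235.
d = −0.5·ln(0.676471) − 0.25·ln(0.823530) = −0.5·(-0.390866) − 0.25·(-0.194155) = 0.2440.

0.2440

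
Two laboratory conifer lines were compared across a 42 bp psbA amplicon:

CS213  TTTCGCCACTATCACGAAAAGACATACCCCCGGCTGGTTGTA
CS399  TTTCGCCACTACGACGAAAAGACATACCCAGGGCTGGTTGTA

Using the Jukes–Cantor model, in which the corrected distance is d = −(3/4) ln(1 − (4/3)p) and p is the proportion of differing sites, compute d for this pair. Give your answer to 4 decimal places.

0.1019

Mismatches occur at site 12 (T→C), site 13 (C→G), site 30 (C→A), site 31 (C→G).
p = 4/42 = 0.095238.
d = −0.75 · ln(1 − (4/3)·0.095238) = −0.75 · ln(0.873016) = −0.75 · (-0.135801) = 0.1019.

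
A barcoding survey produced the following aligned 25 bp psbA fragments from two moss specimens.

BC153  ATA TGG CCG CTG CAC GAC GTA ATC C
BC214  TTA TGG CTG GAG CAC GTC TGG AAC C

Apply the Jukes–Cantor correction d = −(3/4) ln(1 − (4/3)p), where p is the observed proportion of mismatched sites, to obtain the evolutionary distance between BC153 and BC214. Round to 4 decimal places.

0.4904

Mismatches occur at site 1 (A↔T), site 8 (C↔T), site 10 (C↔G), site 11 (T↔A), site 17 (A↔T), site 19 (G↔T), site 20 (T↔G), site 21 (A↔G), site 23 (T↔A).
p = 9/25 = 0.360000.
d = −0.75 · ln(1 − (4/3)·0.360000) = −0.75 · ln(0.520000) = −0.75 · (-0.653926) = 0.4904.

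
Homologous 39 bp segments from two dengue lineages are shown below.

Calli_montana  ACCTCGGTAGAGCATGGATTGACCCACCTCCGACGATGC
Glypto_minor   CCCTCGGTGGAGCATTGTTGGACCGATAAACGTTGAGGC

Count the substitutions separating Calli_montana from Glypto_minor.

Mismatches occur at site 1 (A/C), site 9 (A/G), site 16 (G/T), site 18 (A/T), site 20 (T/G), site 25 (C/G), site 27 (C/T), site 28 (C/A), site 29 (T/A), site 30 (C/A), site 33 (A/T), site 34 (C/T), site 37 (T/G).
That gives 13 mismatches out of 39 aligned sites, so the Hamming distance is 13.

13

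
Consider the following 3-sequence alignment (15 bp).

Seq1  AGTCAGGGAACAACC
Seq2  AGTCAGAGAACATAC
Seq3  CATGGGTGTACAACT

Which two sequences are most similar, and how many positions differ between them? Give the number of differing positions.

3

Pairwise Hamming distances:
  Seq1 vs Seq2: 3
  Seq1 vs Seq3: 7
  Seq2 vs Seq3: 9
The smallest is 3, between Seq1 and Seq2.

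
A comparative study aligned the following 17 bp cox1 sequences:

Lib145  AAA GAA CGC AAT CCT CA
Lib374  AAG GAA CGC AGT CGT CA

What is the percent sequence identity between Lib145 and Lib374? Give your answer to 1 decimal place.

82.4%

The sequences differ at positions 3 (A/G), 11 (A/G), 14 (C/G).
14 of the 17 sites match, so the percent identity is 14/17 × 100 = 82.4%.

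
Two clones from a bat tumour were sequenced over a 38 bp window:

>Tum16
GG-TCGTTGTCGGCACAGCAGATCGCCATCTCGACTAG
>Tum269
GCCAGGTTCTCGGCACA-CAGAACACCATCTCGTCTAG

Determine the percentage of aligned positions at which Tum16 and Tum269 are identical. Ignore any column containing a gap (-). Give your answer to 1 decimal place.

80.6%

Excluding the 2 gap columns leaves 36 comparable sites.
Differing sites — 2:G/C; 4:T/A; 5:C/G; 9:G/C; 23:T/A; 25:G/A; 34:A/T.
29 of the 36 comparable sites match, so the percent identity is 29/36 × 100 = 80.6%.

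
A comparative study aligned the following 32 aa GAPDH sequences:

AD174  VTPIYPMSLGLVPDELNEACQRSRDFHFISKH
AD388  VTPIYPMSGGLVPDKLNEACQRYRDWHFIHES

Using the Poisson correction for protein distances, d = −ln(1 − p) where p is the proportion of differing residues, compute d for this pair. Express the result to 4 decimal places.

0.2469

Differing sites — 9:L/G; 15:E/K; 23:S/Y; 26:F/W; 30:S/H; 31:K/E; 32:H/S.
p = 7/32 = 0.218750.
d = −ln(1 − 0.218750) = −ln(0.781250) = 0.2469.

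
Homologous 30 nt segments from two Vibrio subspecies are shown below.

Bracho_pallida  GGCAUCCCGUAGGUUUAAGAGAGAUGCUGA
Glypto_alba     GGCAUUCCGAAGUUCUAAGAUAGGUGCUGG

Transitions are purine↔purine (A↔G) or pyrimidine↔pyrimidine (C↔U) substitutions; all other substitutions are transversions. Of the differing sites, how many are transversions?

3

The sequences differ at positions 6 (C/U, transition), 10 (U/A, transversion), 13 (G/U, transversion), 15 (U/C, transition), 21 (G/U, transversion), 24 (A/G, transition), 30 (A/G, transition).
Of the 7 differences, 4 transitions and 3 transversions, so the answer is 3.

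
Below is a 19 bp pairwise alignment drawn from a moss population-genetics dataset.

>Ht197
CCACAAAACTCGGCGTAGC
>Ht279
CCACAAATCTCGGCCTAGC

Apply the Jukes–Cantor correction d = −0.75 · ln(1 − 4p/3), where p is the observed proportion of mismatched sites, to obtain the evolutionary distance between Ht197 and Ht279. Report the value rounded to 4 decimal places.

The sequences differ at positions 8 (A/T), 15 (G/C).
p = 2/19 = 0.105263.
d = −0.75 · ln(1 − (4/3)·0.105263) = −0.75 · ln(0.859649) = −0.75 · (-0.151231) = 0.1134.

0.1134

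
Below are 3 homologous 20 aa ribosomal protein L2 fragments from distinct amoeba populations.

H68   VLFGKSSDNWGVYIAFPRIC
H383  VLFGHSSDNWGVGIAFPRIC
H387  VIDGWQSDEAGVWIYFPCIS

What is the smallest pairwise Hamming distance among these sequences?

2

Pairwise Hamming distances:
  H68 vs H383: 2
  H68 vs H387: 10
  H383 vs H387: 10
The smallest is 2, between H68 and H383.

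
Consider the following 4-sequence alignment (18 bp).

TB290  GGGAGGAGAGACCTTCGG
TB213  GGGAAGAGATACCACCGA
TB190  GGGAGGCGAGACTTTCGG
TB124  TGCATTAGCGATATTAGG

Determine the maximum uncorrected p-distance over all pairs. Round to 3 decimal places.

0.667

Pairwise Hamming distances:
  TB290 vs TB213: 5
  TB290 vs TB190: 2
  TB290 vs TB124: 8
  TB213 vs TB190: 7
  TB213 vs TB124: 12
  TB190 vs TB124: 9
The largest is 12 mismatches, between TB213 and TB124; p = 12/18 = 0.667.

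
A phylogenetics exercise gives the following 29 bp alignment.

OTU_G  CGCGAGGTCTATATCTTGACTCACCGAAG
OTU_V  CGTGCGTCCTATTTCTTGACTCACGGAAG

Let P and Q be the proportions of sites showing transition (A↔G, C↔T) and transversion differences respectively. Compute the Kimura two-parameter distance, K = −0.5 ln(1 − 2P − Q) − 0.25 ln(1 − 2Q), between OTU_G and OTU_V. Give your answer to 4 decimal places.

0.2421

The sequences differ at positions 3 (C/T, transition), 5 (A/C, transversion), 7 (G/T, transversion), 8 (T/C, transition), 13 (A/T, transversion), 25 (C/G, transversion).
Of the 6 differences, 2 transitions and 4 transversions over 29 sites: P = 2/29 = 0.068966, Q = 4/29 = 0.137931.
d = −0.5·ln(0.724137) − 0.25·ln(0.724138) = −0.5·(-0.322775) − 0.25·(-0.322773) = 0.2421.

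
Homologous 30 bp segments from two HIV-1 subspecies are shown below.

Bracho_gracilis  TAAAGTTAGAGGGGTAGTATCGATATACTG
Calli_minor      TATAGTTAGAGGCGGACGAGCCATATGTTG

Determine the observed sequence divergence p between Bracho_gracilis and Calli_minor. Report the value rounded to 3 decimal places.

0.300

The sequences differ at positions 3 (A/T), 13 (G/C), 15 (T/G), 17 (G/C), 18 (T/G), 20 (T/G), 22 (G/C), 27 (A/G), 28 (C/T).
There are 9 differences over 30 sites, so p = 9/30 = 0.300.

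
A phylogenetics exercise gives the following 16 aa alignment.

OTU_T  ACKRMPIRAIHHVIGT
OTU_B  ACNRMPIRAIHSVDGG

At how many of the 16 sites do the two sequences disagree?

4

Differing sites — 3:K/N; 12:H/S; 14:I/D; 16:T/G.
That gives 4 mismatches out of 16 aligned sites, so the Hamming distance is 4.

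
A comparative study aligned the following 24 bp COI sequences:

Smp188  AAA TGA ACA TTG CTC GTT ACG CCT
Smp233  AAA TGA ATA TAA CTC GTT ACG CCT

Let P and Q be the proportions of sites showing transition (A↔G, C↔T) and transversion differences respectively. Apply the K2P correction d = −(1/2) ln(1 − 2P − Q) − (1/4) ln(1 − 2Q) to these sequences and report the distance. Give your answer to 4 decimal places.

Differing sites — 8:C/T (Ti); 11:T/A (Tv); 12:G/A (Ti).
Of the 3 differences, 2 transitions and 1 transversion over 24 sites: P = 2/24 = 0.083333, Q = 1/24 = 0.041667.
d = −0.5·ln(0.791667) − 0.25·ln(0.916666) = −0.5·(-0.233614) − 0.25·(-0.087012) = 0.1386.

0.1386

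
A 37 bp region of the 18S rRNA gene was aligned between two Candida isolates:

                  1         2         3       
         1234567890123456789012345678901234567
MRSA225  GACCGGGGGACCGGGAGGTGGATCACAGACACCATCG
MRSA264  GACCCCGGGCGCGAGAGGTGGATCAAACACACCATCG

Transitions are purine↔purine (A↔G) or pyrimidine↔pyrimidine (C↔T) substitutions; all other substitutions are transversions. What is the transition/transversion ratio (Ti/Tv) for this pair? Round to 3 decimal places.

Mismatches occur at site 5 (G/C, transversion), site 6 (G/C, transversion), site 10 (A/C, transversion), site 11 (C/G, transversion), site 14 (G/A, transition), site 26 (C/A, transversion), site 28 (G/C, transversion).
Of the 7 differences, 1 transition and 6 transversions, so Ti/Tv = 1/6 = 0.167.

0.167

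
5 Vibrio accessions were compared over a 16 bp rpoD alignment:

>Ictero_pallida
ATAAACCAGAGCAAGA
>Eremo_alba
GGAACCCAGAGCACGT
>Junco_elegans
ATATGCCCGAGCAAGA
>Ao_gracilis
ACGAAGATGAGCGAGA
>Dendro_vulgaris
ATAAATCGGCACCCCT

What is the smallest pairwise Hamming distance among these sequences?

Pairwise Hamming distances:
  Ictero_pallida vs Eremo_alba: 5
  Ictero_pallida vs Junco_elegans: 3
  Ictero_pallida vs Ao_gracilis: 6
  Ictero_pallida vs Dendro_vulgaris: 8
  Eremo_alba vs Junco_elegans: 7
  Eremo_alba vs Ao_gracilis: 10
  Eremo_alba vs Dendro_vulgaris: 9
  Junco_elegans vs Ao_gracilis: 8
  Junco_elegans vs Dendro_vulgaris: 10
  Ao_gracilis vs Dendro_vulgaris: 11
The smallest is 3, between Ictero_pallida and Junco_elegans.

3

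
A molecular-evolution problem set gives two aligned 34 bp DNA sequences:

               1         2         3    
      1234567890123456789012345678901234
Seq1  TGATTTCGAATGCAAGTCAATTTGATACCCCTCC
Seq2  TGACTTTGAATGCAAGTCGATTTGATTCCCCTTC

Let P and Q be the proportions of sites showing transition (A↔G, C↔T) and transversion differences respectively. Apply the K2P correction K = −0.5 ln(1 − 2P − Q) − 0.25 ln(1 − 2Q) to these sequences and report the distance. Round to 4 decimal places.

Mismatches occur at site 4 (T→C, transition), site 7 (C→T, transition), site 19 (A→G, transition), site 27 (A→T, transversion), site 33 (C→T, transition).
Of the 5 differences, 4 transitions and 1 transversion over 34 sites: P = 4/34 = 0.117647, Q = 1/34 = 0.029412.
d = −0.5·ln(0.735294) − 0.25·ln(0.941176) = −0.5·(-0.307485) − 0.25·(-0.060625) = 0.1689.

0.1689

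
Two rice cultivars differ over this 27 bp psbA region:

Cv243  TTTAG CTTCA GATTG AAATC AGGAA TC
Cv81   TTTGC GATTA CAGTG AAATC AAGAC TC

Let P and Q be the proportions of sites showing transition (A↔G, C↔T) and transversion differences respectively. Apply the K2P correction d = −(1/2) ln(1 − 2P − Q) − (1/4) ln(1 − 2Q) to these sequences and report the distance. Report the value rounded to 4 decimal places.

The sequences differ at positions 4 (A/G, transition), 5 (G/C, transversion), 6 (C/G, transversion), 7 (T/A, transversion), 9 (C/T, transition), 11 (G/C, transversion), 13 (T/G, transversion), 22 (G/A, transition), 25 (A/C, transversion).
Of the 9 differences, 3 transitions and 6 transversions over 27 sites: P = 3/27 = 0.111111, Q = 6/27 = 0.222222.
d = −0.5·ln(0.555556) − 0.25·ln(0.555556) = −0.5·(-0.587786) − 0.25·(-0.587786) = 0.4408.

0.4408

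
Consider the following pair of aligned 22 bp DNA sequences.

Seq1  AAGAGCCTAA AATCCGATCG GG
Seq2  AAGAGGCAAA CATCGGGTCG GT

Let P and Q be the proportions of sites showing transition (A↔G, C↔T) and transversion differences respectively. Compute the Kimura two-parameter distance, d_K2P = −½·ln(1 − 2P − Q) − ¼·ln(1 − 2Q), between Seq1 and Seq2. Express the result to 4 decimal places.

0.3430

Differing sites — 6:C/G (Tv); 8:T/A (Tv); 11:A/C (Tv); 15:C/G (Tv); 17:A/G (Ti); 22:G/T (Tv).
Of the 6 differences, 1 transition and 5 transversions over 22 sites: P = 1/22 = 0.045455, Q = 5/22 = 0.227273.
d = −0.5·ln(0.681817) − 0.25·ln(0.545454) = −0.5·(-0.382994) − 0.25·(-0.606137) = 0.3430.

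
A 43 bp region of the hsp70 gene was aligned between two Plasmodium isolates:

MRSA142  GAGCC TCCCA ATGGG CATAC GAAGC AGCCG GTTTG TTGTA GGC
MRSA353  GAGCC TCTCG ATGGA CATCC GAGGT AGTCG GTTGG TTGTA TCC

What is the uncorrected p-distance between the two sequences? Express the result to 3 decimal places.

0.233

Mismatches occur at site 8 (C→T), site 10 (A→G), site 15 (G→A), site 19 (A→C), site 23 (A→G), site 25 (C→T), site 28 (C→T), site 34 (T→G), site 41 (G→T), site 42 (G→C).
There are 10 differences over 43 sites, so p = 10/43 = 0.233.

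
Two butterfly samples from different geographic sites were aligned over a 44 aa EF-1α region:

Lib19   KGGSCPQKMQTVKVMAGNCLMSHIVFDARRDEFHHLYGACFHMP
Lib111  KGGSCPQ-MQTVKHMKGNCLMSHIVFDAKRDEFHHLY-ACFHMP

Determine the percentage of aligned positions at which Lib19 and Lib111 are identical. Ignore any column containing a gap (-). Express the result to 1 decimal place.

92.9%

Excluding the 2 gap columns leaves 42 comparable sites.
The sequences differ at positions 14 (V/H), 16 (A/K), 29 (R/K).
39 of the 42 comparable sites match, so the percent identity is 39/42 × 100 = 92.9%.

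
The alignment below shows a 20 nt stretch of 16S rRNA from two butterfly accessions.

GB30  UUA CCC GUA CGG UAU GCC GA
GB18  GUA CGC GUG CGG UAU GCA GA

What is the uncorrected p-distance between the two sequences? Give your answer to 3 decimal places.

Mismatches occur at site 1 (U↔G), site 5 (C↔G), site 9 (A↔G), site 18 (C↔A).
There are 4 differences over 20 sites, so p = 4/20 = 0.200.

0.200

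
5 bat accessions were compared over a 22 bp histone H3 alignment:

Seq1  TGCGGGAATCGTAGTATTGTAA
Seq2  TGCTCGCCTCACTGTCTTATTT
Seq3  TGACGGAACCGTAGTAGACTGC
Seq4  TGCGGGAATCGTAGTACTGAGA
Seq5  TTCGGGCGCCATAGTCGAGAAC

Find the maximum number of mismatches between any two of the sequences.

Pairwise Hamming distances:
  Seq1 vs Seq2: 11
  Seq1 vs Seq3: 8
  Seq1 vs Seq4: 3
  Seq1 vs Seq5: 10
  Seq2 vs Seq3: 15
  Seq2 vs Seq4: 13
  Seq2 vs Seq5: 13
  Seq3 vs Seq4: 8
  Seq3 vs Seq5: 10
  Seq4 vs Seq5: 10
The largest is 15, between Seq2 and Seq3.

15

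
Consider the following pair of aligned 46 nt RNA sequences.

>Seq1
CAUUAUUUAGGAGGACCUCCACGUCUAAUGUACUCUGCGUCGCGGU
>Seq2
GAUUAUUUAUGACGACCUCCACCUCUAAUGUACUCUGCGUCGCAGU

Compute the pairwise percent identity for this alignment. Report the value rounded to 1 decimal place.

89.1%

Differing sites — 1:C/G; 10:G/U; 13:G/C; 23:G/C; 44:G/A.
41 of the 46 sites match, so the percent identity is 41/46 × 100 = 89.1%.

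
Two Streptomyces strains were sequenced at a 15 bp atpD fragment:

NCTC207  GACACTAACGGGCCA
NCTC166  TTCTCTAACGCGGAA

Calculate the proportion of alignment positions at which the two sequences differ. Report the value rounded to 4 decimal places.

Mismatches occur at site 1 (G↔T), site 2 (A↔T), site 4 (A↔T), site 11 (G↔C), site 13 (C↔G), site 14 (C↔A).
There are 6 differences over 15 sites, so p = 6/15 = 0.4000.

0.4000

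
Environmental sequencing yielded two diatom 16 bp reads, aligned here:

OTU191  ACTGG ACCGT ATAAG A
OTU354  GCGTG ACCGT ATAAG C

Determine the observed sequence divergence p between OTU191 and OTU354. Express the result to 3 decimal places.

0.250

Differing sites — 1:A/G; 3:T/G; 4:G/T; 16:A/C.
There are 4 differences over 16 sites, so p = 4/16 = 0.250.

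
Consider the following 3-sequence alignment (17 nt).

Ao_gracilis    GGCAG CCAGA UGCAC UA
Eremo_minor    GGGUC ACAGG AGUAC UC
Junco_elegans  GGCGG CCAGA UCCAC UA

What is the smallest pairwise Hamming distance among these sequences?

Pairwise Hamming distances:
  Ao_gracilis vs Eremo_minor: 8
  Ao_gracilis vs Junco_elegans: 2
  Eremo_minor vs Junco_elegans: 9
The smallest is 2, between Ao_gracilis and Junco_elegans.

2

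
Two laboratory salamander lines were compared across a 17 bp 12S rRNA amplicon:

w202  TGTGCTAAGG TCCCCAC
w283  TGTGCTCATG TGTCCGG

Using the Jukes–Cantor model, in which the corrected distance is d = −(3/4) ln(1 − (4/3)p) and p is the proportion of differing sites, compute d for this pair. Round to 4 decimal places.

0.4770

Mismatches occur at site 7 (A↔C), site 9 (G↔T), site 12 (C↔G), site 13 (C↔T), site 16 (A↔G), site 17 (C↔G).
p = 6/17 = 0.352941.
d = −0.75 · ln(1 − (4/3)·0.352941) = −0.75 · ln(0.529412) = −0.75 · (-0.635988) = 0.4770.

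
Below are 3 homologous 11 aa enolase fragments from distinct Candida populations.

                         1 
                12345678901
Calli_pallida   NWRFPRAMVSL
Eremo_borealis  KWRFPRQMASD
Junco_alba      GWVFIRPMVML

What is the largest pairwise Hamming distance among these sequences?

7

Pairwise Hamming distances:
  Calli_pallida vs Eremo_borealis: 4
  Calli_pallida vs Junco_alba: 5
  Eremo_borealis vs Junco_alba: 7
The largest is 7, between Eremo_borealis and Junco_alba.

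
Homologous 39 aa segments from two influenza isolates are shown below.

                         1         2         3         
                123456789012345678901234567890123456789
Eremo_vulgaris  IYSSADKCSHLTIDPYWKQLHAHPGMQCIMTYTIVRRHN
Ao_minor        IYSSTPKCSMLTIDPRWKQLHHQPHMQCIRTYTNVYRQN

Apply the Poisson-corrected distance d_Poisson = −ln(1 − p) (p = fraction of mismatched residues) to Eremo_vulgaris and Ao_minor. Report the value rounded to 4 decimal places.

The sequences differ at positions 5 (A/T), 6 (D/P), 10 (H/M), 16 (Y/R), 22 (A/H), 23 (H/Q), 25 (G/H), 30 (M/R), 34 (I/N), 36 (R/Y), 38 (H/Q).
p = 11/39 = 0.282051.
d = −ln(1 − 0.282051) = −ln(0.717949) = 0.3314.

0.3314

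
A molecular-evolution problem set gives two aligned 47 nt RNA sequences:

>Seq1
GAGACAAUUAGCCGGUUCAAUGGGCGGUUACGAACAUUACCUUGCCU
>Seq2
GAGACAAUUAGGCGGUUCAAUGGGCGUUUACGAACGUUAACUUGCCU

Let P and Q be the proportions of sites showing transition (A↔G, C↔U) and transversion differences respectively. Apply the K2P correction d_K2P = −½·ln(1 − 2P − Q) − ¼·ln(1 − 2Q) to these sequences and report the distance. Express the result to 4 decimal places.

0.0904

Differing sites — 12:C/G (Tv); 27:G/U (Tv); 36:A/G (Ti); 40:C/A (Tv).
Of the 4 differences, 1 transition and 3 transversions over 47 sites: P = 1/47 = 0.021277, Q = 3/47 = 0.063830.
d = −0.5·ln(0.893616) − 0.25·ln(0.872340) = −0.5·(-0.112479) − 0.25·(-0.136576) = 0.0904.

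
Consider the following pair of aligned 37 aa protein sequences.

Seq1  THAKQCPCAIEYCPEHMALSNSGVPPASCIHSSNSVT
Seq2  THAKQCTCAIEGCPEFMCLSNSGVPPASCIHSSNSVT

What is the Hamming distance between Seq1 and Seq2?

Mismatches occur at site 7 (P↔T), site 12 (Y↔G), site 16 (H↔F), site 18 (A↔C).
That gives 4 mismatches out of 37 aligned sites, so the Hamming distance is 4.

4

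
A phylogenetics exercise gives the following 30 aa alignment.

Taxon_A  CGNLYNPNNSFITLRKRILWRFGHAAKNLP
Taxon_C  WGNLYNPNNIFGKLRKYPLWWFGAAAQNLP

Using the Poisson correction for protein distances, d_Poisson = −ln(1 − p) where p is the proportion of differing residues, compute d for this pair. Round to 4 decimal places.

0.3567

Differing sites — 1:C/W; 10:S/I; 12:I/G; 13:T/K; 17:R/Y; 18:I/P; 21:R/W; 24:H/A; 27:K/Q.
p = 9/30 = 0.300000.
d = −ln(1 − 0.300000) = −ln(0.700000) = 0.3567.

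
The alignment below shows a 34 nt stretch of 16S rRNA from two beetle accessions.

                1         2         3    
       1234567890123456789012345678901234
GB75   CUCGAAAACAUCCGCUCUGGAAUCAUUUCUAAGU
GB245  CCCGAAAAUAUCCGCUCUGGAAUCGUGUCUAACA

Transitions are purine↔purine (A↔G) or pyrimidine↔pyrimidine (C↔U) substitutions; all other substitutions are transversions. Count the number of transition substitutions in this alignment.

3

Mismatches occur at site 2 (U/C, transition), site 9 (C/U, transition), site 25 (A/G, transition), site 27 (U/G, transversion), site 33 (G/C, transversion), site 34 (U/A, transversion).
Of the 6 differences, 3 transitions and 3 transversions, so the answer is 3.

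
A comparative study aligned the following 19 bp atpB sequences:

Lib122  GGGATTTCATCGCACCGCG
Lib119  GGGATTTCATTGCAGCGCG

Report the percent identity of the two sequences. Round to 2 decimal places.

Differing sites — 11:C/T; 15:C/G.
17 of the 19 sites match, so the percent identity is 17/19 × 100 = 89.47%.

89.47%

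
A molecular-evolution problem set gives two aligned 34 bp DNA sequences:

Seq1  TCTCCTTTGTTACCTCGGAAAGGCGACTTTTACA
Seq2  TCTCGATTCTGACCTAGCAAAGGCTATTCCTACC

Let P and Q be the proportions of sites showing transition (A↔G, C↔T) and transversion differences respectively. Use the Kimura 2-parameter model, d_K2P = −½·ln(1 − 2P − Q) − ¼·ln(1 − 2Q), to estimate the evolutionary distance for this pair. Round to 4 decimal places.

0.4243

Mismatches occur at site 5 (C/G, transversion), site 6 (T/A, transversion), site 9 (G/C, transversion), site 11 (T/G, transversion), site 16 (C/A, transversion), site 18 (G/C, transversion), site 25 (G/T, transversion), site 27 (C/T, transition), site 29 (T/C, transition), site 30 (T/C, transition), site 34 (A/C, transversion).
Of the 11 differences, 3 transitions and 8 transversions over 34 sites: P = 3/34 = 0.088235, Q = 8/34 = 0.235294.
d = −0.5·ln(0.588236) − 0.25·ln(0.529412) = −0.5·(-0.530627) − 0.25·(-0.635988) = 0.4243.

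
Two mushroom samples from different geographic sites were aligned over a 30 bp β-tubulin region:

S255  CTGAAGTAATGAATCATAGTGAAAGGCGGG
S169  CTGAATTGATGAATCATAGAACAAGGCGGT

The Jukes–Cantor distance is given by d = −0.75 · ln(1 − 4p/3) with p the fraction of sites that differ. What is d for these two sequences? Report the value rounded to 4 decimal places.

0.2326

Differing sites — 6:G/T; 8:A/G; 20:T/A; 21:G/A; 22:A/C; 30:G/T.
p = 6/30 = 0.200000.
d = −0.75 · ln(1 − (4/3)·0.200000) = −0.75 · ln(0.733333) = −0.75 · (-0.310155) = 0.2326.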